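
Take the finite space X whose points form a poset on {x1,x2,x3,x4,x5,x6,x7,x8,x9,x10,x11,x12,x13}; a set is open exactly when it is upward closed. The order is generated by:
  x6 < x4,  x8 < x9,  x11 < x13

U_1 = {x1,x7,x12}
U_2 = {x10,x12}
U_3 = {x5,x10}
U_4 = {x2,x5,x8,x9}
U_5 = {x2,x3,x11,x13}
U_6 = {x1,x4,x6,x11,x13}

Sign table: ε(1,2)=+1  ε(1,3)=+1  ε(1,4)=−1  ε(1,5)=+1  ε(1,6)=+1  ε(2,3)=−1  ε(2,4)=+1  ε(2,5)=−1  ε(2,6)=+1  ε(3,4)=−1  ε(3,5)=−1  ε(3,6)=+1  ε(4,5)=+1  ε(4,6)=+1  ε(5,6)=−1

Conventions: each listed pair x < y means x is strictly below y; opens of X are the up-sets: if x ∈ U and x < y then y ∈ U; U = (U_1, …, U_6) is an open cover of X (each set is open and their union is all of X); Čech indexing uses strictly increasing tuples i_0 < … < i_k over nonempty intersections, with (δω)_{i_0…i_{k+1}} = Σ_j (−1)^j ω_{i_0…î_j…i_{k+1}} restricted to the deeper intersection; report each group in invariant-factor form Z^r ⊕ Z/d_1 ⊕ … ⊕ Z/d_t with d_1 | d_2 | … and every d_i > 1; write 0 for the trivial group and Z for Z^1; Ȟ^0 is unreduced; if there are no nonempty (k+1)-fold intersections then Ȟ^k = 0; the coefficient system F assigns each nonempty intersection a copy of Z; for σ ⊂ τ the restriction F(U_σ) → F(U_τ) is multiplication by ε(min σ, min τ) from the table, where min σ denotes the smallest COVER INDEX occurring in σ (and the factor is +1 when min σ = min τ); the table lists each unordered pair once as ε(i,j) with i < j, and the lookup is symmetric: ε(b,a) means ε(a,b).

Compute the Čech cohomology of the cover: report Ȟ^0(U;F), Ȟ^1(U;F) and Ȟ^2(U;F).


nonempty intersections:
  U12={x12} U16={x1} U23={x10} U34={x5} U45={x2} U56={x11,x13}
C dims 6,6; δ0: rk 6, SNF 1^5·2
Ȟ^0: (6−6)−0=0 ⇒ 0
Ȟ^1: (6−0)−6=0 plus torsion [2] ⇒ Z/2
Ȟ^2: (0−0)−0=0 ⇒ 0

Ȟ^0 ≅ 0, Ȟ^1 ≅ Z/2, Ȟ^2 ≅ 0


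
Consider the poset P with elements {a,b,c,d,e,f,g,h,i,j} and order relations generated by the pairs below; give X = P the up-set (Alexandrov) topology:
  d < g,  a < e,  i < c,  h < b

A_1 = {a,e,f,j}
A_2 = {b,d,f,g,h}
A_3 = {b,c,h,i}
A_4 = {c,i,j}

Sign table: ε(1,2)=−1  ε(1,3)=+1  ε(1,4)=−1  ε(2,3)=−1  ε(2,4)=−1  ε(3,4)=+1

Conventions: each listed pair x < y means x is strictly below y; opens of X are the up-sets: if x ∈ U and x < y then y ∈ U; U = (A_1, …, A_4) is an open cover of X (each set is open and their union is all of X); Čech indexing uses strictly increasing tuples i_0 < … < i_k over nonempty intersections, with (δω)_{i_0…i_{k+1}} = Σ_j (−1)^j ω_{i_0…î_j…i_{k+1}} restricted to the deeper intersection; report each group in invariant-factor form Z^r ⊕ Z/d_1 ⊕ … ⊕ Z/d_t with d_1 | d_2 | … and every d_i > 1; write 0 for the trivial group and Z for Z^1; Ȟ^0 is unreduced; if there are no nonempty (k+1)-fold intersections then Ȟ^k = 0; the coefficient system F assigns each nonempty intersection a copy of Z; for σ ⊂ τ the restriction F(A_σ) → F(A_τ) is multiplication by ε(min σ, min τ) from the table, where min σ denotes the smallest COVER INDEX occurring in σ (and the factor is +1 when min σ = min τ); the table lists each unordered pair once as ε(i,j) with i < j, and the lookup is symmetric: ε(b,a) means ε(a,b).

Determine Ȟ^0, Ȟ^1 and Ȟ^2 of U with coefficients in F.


Ȟ^0 = 0, Ȟ^1 = Z/2, Ȟ^2 = 0

nerve simplices:
  A12={f} A14={j} A23={b,h} A34={c,i}
C dims 4,4; δ0: rk 4, SNF 1^3·2
degree 0: 4−4−0 = 0 → Ȟ^0 ≅ 0
degree 1: 4−0−4 = 0 plus torsion [2] → Ȟ^1 ≅ Z/2
degree 2: 0−0−0 = 0 → Ȟ^2 ≅ 0


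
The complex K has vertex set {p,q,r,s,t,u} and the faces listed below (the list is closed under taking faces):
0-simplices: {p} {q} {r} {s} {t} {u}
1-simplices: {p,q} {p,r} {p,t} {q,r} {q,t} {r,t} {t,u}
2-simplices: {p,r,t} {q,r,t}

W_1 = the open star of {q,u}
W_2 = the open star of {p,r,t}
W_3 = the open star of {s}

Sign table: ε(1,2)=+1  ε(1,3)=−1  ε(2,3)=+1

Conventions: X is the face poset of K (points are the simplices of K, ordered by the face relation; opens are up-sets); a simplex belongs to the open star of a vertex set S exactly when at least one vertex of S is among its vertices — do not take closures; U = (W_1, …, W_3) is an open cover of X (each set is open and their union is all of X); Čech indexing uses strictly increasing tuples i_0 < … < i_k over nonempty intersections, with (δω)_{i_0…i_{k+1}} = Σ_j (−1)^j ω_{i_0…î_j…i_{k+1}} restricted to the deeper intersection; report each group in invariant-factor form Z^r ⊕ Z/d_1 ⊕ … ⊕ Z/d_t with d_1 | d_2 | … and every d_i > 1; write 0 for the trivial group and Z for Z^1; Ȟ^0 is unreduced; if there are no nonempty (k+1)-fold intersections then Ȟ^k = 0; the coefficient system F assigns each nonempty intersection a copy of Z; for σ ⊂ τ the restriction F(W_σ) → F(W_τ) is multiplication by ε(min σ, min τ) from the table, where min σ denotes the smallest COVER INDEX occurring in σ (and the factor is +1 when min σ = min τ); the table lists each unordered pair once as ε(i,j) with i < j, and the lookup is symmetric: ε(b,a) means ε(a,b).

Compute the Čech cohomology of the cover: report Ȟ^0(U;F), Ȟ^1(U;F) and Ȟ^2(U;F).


Ȟ^0(U;F) ≅ Z^2,  Ȟ^1(U;F) ≅ 0,  Ȟ^2(U;F) ≅ 0

nonempty overlaps:
  W1={{q},{u},{p,q},{q,r},{q,t},{t,u},{q,r,t}} W2={{p},{r},{t},{p,q},{p,r},{p,t},{q,r},{q,t},{r,t},{t,u},{p,r,t},{q,r,t}} W3={{s}}
  W12={{p,q},{q,r},{q,t},{t,u},{q,r,t}}
C dims 3,1; δ0: rk 1, SNF 1^1
degree 0: 3−1−0 = 2 → Ȟ^0 ≅ Z^2
degree 1: 1−0−1 = 0 → Ȟ^1 ≅ 0
degree 2: 0−0−0 = 0 → Ȟ^2 ≅ 0


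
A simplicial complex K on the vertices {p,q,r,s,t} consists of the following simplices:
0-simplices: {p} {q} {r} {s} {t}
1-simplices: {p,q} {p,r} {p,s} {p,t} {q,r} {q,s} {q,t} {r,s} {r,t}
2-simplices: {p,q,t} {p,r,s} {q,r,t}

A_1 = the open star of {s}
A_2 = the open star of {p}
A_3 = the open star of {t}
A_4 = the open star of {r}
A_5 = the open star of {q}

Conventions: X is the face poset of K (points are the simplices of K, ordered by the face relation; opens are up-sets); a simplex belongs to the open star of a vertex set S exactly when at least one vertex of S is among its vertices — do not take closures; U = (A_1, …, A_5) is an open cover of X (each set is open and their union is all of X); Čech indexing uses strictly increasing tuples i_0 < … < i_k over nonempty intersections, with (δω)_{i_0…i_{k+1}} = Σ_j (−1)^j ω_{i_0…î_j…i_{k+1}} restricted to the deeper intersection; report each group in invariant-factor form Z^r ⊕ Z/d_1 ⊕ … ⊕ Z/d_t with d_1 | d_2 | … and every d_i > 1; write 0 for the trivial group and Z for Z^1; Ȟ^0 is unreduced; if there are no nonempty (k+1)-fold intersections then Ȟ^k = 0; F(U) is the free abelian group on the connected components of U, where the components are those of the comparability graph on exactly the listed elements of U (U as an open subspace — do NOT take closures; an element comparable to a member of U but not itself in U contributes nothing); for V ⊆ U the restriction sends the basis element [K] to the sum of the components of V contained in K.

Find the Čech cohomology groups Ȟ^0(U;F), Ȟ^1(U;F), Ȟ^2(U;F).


Ȟ^0(U;F) ≅ Z; Ȟ^1(U;F) ≅ Z^2; Ȟ^2(U;F) ≅ 0

nerve simplices:
  A1={{s},{p,s},{q,s},{r,s},{p,r,s}} A2={{p},{p,q},{p,r},{p,s},{p,t},{p,q,t},{p,r,s}} A3={{t},{p,t},{q,t},{r,t},{p,q,t},{q,r,t}} A4={{r},{p,r},{q,r},{r,s},{r,t},{p,r,s},{q,r,t}} A5={{q},{p,q},{q,r},{q,s},{q,t},{p,q,t},{q,r,t}}
  A12={{p,s},{p,r,s}} A14={{r,s},{p,r,s}} A15={{q,s}} A23={{p,t},{p,q,t}} A24={{p,r},{p,r,s}} A25={{p,q},{p,q,t}} A34={{r,t},{q,r,t}} A35={{q,t},{p,q,t},{q,r,t}} A45={{q,r},{q,r,t}}
  A124={{p,r,s}} A235={{p,q,t}} A345={{q,r,t}}
components per intersection:
  A1: {{s},{p,s},{q,s},{r,s},{p,r,s}}
  A2: {{p},{p,q},{p,r},{p,s},{p,t},{p,q,t},{p,r,s}}
  A3: {{t},{p,t},{q,t},{r,t},{p,q,t},{q,r,t}}
  A4: {{r},{p,r},{q,r},{r,s},{r,t},{p,r,s},{q,r,t}}
  A5: {{q},{p,q},{q,r},{q,s},{q,t},{p,q,t},{q,r,t}}
  A12: {{p,s},{p,r,s}}
  A14: {{r,s},{p,r,s}}
  A15: {{q,s}}
  A23: {{p,t},{p,q,t}}
  A24: {{p,r},{p,r,s}}
  A25: {{p,q},{p,q,t}}
  A34: {{r,t},{q,r,t}}
  A35: {{q,t},{p,q,t},{q,r,t}}
  A45: {{q,r},{q,r,t}}
  A124: {{p,r,s}}
  A235: {{p,q,t}}
  A345: {{q,r,t}}
C dims 5,9,3; δ0: rk 4, SNF 1^4; δ1: rk 3, SNF 1^3
degree 0: 5−4−0 = 1 → Ȟ^0 ≅ Z
degree 1: 9−3−4 = 2 → Ȟ^1 ≅ Z^2
degree 2: 3−0−3 = 0 → Ȟ^2 ≅ 0


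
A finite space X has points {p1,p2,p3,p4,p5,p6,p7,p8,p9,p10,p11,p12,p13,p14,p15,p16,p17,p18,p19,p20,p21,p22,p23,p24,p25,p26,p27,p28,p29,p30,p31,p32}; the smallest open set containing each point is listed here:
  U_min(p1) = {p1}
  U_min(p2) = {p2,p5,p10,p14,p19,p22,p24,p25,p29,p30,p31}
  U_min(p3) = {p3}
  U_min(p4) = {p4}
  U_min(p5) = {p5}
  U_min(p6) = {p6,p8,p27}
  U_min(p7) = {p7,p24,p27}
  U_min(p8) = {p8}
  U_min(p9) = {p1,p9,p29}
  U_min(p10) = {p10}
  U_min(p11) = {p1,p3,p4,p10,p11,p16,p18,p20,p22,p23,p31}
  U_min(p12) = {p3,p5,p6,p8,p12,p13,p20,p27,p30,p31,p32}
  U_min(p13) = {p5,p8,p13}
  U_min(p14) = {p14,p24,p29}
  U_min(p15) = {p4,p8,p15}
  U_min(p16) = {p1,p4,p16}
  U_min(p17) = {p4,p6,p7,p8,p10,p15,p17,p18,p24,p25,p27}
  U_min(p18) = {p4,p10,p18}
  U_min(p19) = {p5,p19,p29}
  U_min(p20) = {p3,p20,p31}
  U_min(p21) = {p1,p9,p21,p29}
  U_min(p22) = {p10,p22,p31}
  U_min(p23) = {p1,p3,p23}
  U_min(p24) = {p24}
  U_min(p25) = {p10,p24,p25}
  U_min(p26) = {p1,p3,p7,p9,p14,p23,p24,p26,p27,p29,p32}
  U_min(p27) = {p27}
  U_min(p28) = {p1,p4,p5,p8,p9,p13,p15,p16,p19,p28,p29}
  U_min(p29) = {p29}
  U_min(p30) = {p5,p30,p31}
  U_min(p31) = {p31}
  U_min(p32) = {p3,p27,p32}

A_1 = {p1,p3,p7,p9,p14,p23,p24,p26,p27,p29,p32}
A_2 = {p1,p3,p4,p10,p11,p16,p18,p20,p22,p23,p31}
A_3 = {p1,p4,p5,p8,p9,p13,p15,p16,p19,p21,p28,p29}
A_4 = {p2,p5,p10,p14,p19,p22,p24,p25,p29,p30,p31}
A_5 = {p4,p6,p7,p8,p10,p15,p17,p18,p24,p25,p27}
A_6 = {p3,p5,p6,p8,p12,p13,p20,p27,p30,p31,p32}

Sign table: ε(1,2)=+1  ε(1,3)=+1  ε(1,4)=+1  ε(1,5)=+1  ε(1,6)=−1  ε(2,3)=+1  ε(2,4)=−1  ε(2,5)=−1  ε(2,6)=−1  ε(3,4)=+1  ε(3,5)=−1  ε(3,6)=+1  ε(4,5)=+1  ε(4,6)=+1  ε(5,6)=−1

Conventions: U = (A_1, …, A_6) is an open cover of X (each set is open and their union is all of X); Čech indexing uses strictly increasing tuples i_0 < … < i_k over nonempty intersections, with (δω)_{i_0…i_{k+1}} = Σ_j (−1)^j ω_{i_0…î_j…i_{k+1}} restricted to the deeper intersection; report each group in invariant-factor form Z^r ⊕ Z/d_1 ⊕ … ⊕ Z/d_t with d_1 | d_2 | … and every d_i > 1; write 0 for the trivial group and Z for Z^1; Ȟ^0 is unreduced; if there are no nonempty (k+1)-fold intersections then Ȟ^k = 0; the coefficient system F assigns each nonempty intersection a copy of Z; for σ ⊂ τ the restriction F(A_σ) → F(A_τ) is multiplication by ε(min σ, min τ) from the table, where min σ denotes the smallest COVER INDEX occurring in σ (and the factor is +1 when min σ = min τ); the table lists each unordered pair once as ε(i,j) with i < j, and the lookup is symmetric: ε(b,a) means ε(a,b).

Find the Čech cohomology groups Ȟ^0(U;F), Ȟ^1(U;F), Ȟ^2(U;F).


nerve of the cover:
  A12={p1,p3,p23} A13={p1,p9,p29} A14={p14,p24,p29} A15={p7,p24,p27} A16={p3,p27,p32} A23={p1,p4,p16} A24={p10,p22,p31} A25={p4,p10,p18} A26={p3,p20,p31} A34={p5,p19,p29} A35={p4,p8,p15} A36={p5,p8,p13} A45={p10,p24,p25} A46={p5,p30,p31} A56={p6,p8,p27}
  A123={p1} A126={p3} A134={p29} A145={p24} A156={p27} A235={p4} A245={p10} A246={p31} A346={p5} A356={p8}
C dims 6,15,10; δ0: rk 6, SNF 1^5·2; δ1: rk 9, SNF 1^9
Ȟ^0 = (6 − 6) − 0 = 0, so Ȟ^0 ≅ 0
Ȟ^1 = (15 − 9) − 6 = 0 plus torsion [2], so Ȟ^1 ≅ Z/2
Ȟ^2 = (10 − 0) − 9 = 1, so Ȟ^2 ≅ Z

Ȟ^0(U;F) ≅ 0, Ȟ^1(U;F) ≅ Z/2, Ȟ^2(U;F) ≅ Z


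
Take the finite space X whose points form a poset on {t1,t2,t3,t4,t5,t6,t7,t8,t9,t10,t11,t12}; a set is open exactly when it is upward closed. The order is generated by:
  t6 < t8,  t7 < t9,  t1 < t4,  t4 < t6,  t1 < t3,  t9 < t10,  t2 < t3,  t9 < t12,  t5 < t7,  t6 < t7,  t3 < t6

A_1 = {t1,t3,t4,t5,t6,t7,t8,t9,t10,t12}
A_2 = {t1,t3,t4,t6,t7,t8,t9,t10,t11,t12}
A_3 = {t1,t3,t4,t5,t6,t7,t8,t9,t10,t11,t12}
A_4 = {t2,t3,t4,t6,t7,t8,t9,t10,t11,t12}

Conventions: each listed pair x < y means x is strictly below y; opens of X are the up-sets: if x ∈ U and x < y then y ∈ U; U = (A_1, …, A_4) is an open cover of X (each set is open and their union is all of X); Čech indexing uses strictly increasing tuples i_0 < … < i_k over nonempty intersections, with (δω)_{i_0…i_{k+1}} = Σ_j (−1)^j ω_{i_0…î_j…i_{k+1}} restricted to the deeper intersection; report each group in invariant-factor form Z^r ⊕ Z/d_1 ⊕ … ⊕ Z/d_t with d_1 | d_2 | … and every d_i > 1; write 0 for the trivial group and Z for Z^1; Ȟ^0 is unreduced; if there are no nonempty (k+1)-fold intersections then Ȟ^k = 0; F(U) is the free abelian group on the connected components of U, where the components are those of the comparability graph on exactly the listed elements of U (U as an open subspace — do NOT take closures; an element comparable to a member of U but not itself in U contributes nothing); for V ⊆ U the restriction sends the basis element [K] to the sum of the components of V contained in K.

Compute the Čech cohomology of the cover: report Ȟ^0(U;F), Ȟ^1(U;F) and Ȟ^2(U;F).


Ȟ^0 = Z^2; Ȟ^1 = 0; Ȟ^2 = 0

nonempty intersections:
  A12={t1,t3,t4,t6,t7,t8,t9,t10,t12} A13={t1,t3,t4,t5,t6,t7,t8,t9,t10,t12} A14={t3,t4,t6,t7,t8,t9,t10,t12} A23={t1,t3,t4,t6,t7,t8,t9,t10,t11,t12} A24={t3,t4,t6,t7,t8,t9,t10,t11,t12} A34={t3,t4,t6,t7,t8,t9,t10,t11,t12}
  A123={t1,t3,t4,t6,t7,t8,t9,t10,t12} A124={t3,t4,t6,t7,t8,t9,t10,t12} A134={t3,t4,t6,t7,t8,t9,t10,t12} A234={t3,t4,t6,t7,t8,t9,t10,t11,t12}
  A1234={t3,t4,t6,t7,t8,t9,t10,t12}
components per intersection:
  A1: {t1,t3,t4,t5,t6,t7,t8,t9,t10,t12}
  A2: {t1,t3,t4,t6,t7,t8,t9,t10,t12} {t11}
  A3: {t1,t3,t4,t5,t6,t7,t8,t9,t10,t12} {t11}
  A4: {t2,t3,t4,t6,t7,t8,t9,t10,t12} {t11}
  A12: {t1,t3,t4,t6,t7,t8,t9,t10,t12}
  A13: {t1,t3,t4,t5,t6,t7,t8,t9,t10,t12}
  A14: {t3,t4,t6,t7,t8,t9,t10,t12}
  A23: {t1,t3,t4,t6,t7,t8,t9,t10,t12} {t11}
  A24: {t3,t4,t6,t7,t8,t9,t10,t12} {t11}
  A34: {t3,t4,t6,t7,t8,t9,t10,t12} {t11}
  A123: {t1,t3,t4,t6,t7,t8,t9,t10,t12}
  A124: {t3,t4,t6,t7,t8,t9,t10,t12}
  A134: {t3,t4,t6,t7,t8,t9,t10,t12}
  A234: {t3,t4,t6,t7,t8,t9,t10,t12} {t11}
  A1234: {t3,t4,t6,t7,t8,t9,t10,t12}
C dims 7,9,5,1; δ0: rk 5, SNF 1^5; δ1: rk 4, SNF 1^4; δ2: rk 1, SNF 1^1
Ȟ^0: (7−5)−0=2 ⇒ Z^2
Ȟ^1: (9−4)−5=0 ⇒ 0
Ȟ^2: (5−1)−4=0 ⇒ 0


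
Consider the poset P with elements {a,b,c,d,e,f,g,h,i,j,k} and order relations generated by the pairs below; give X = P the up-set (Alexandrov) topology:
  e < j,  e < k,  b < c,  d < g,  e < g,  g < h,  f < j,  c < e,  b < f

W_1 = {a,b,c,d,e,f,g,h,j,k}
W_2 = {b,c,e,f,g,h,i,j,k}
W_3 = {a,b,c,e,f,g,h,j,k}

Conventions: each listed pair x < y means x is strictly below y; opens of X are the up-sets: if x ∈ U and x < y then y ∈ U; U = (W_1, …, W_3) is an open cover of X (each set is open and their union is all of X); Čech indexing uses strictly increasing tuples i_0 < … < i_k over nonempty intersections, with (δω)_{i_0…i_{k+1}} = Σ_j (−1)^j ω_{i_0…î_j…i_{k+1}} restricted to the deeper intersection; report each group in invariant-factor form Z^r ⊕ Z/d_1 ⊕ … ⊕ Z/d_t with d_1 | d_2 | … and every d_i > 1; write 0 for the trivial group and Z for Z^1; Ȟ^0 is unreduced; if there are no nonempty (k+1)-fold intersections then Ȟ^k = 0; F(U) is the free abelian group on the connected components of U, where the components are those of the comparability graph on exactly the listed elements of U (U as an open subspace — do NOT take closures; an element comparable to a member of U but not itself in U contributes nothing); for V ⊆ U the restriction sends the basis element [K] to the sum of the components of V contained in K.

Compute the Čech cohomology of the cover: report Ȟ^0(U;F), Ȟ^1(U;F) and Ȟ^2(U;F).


Ȟ^0 = Z^3; Ȟ^1 = 0; Ȟ^2 = 0

intersection data:
  W12={b,c,e,f,g,h,j,k} W13={a,b,c,e,f,g,h,j,k} W23={b,c,e,f,g,h,j,k}
  W123={b,c,e,f,g,h,j,k}
components per intersection:
  W1: {a} {b,c,d,e,f,g,h,j,k}
  W2: {b,c,e,f,g,h,j,k} {i}
  W3: {a} {b,c,e,f,g,h,j,k}
  W12: {b,c,e,f,g,h,j,k}
  W13: {a} {b,c,e,f,g,h,j,k}
  W23: {b,c,e,f,g,h,j,k}
  W123: {b,c,e,f,g,h,j,k}
C dims 6,4,1; δ0: rk 3, SNF 1^3; δ1: rk 1, SNF 1^1
Ȟ^0 = (6 − 3) − 0 = 3, so Ȟ^0 ≅ Z^3
Ȟ^1 = (4 − 1) − 3 = 0, so Ȟ^1 ≅ 0
Ȟ^2 = (1 − 0) − 1 = 0, so Ȟ^2 ≅ 0


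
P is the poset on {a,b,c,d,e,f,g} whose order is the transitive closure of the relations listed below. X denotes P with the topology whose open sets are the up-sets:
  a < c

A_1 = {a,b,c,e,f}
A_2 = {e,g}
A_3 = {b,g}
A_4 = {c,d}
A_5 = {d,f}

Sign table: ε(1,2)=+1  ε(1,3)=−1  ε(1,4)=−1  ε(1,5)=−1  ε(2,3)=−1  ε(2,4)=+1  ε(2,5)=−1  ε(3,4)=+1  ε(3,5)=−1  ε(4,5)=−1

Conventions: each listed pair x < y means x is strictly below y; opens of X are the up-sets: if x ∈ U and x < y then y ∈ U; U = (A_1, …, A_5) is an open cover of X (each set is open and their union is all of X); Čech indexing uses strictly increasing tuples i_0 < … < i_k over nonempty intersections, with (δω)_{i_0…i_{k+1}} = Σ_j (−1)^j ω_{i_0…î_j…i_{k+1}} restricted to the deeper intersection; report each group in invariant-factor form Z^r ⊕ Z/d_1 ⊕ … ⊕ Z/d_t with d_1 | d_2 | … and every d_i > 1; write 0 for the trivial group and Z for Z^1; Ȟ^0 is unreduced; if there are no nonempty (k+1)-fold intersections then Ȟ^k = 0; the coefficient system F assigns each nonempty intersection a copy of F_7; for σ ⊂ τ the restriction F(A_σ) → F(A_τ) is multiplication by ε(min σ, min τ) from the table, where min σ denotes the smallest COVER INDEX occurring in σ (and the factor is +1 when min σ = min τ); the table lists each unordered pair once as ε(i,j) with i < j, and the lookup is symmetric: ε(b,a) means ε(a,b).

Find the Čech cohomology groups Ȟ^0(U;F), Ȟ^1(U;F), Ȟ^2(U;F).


Ȟ^0(U;F) ≅ 0,  Ȟ^1(U;F) ≅ Z/7,  Ȟ^2(U;F) ≅ 0

nonempty intersections:
  A12={e} A13={b} A14={c} A15={f} A23={g} A45={d}
C dims 5,6; δ0: rk_F7 5
Ȟ^0: (5−5)−0=0 ⇒ 0
Ȟ^1: (6−0)−5=1 ⇒ Z/7
Ȟ^2: (0−0)−0=0 ⇒ 0


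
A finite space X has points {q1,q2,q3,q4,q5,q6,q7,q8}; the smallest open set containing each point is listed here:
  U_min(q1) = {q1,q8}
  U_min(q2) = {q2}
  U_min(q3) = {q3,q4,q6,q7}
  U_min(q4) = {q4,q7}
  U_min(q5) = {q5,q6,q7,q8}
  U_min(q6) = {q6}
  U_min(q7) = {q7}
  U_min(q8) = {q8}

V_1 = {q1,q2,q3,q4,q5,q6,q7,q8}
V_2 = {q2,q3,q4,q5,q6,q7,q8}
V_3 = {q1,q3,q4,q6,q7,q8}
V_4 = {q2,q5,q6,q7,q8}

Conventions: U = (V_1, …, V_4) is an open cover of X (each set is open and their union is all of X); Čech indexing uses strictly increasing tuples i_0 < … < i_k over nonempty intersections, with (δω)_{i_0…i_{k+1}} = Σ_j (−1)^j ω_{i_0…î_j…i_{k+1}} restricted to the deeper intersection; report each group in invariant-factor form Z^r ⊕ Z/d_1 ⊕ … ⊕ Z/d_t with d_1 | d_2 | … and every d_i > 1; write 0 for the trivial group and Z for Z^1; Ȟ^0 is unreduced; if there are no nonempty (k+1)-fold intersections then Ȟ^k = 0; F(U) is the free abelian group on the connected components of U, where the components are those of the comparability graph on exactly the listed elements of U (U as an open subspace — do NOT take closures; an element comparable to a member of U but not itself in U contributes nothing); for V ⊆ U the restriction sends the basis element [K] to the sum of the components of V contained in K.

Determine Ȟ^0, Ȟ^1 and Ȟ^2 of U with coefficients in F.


nonempty intersections:
  V12={q2,q3,q4,q5,q6,q7,q8} V13={q1,q3,q4,q6,q7,q8} V14={q2,q5,q6,q7,q8} V23={q3,q4,q6,q7,q8} V24={q2,q5,q6,q7,q8} V34={q6,q7,q8}
  V123={q3,q4,q6,q7,q8} V124={q2,q5,q6,q7,q8} V134={q6,q7,q8} V234={q6,q7,q8}
  V1234={q6,q7,q8}
components per intersection:
  V1: {q1,q3,q4,q5,q6,q7,q8} {q2}
  V2: {q2} {q3,q4,q5,q6,q7,q8}
  V3: {q1,q8} {q3,q4,q6,q7}
  V4: {q2} {q5,q6,q7,q8}
  V12: {q2} {q3,q4,q5,q6,q7,q8}
  V13: {q1,q8} {q3,q4,q6,q7}
  V14: {q2} {q5,q6,q7,q8}
  V23: {q3,q4,q6,q7} {q8}
  V24: {q2} {q5,q6,q7,q8}
  V34: {q6} {q7} {q8}
  V123: {q3,q4,q6,q7} {q8}
  V124: {q2} {q5,q6,q7,q8}
  V134: {q6} {q7} {q8}
  V234: {q6} {q7} {q8}
  V1234: {q6} {q7} {q8}
C dims 8,13,10,3; δ0: rk 6, SNF 1^6; δ1: rk 7, SNF 1^7; δ2: rk 3, SNF 1^3
Ȟ^0: (8−6)−0=2 ⇒ Z^2
Ȟ^1: (13−7)−6=0 ⇒ 0
Ȟ^2: (10−3)−7=0 ⇒ 0

Ȟ^0(U;F) ≅ Z^2,  Ȟ^1(U;F) ≅ 0,  Ȟ^2(U;F) ≅ 0


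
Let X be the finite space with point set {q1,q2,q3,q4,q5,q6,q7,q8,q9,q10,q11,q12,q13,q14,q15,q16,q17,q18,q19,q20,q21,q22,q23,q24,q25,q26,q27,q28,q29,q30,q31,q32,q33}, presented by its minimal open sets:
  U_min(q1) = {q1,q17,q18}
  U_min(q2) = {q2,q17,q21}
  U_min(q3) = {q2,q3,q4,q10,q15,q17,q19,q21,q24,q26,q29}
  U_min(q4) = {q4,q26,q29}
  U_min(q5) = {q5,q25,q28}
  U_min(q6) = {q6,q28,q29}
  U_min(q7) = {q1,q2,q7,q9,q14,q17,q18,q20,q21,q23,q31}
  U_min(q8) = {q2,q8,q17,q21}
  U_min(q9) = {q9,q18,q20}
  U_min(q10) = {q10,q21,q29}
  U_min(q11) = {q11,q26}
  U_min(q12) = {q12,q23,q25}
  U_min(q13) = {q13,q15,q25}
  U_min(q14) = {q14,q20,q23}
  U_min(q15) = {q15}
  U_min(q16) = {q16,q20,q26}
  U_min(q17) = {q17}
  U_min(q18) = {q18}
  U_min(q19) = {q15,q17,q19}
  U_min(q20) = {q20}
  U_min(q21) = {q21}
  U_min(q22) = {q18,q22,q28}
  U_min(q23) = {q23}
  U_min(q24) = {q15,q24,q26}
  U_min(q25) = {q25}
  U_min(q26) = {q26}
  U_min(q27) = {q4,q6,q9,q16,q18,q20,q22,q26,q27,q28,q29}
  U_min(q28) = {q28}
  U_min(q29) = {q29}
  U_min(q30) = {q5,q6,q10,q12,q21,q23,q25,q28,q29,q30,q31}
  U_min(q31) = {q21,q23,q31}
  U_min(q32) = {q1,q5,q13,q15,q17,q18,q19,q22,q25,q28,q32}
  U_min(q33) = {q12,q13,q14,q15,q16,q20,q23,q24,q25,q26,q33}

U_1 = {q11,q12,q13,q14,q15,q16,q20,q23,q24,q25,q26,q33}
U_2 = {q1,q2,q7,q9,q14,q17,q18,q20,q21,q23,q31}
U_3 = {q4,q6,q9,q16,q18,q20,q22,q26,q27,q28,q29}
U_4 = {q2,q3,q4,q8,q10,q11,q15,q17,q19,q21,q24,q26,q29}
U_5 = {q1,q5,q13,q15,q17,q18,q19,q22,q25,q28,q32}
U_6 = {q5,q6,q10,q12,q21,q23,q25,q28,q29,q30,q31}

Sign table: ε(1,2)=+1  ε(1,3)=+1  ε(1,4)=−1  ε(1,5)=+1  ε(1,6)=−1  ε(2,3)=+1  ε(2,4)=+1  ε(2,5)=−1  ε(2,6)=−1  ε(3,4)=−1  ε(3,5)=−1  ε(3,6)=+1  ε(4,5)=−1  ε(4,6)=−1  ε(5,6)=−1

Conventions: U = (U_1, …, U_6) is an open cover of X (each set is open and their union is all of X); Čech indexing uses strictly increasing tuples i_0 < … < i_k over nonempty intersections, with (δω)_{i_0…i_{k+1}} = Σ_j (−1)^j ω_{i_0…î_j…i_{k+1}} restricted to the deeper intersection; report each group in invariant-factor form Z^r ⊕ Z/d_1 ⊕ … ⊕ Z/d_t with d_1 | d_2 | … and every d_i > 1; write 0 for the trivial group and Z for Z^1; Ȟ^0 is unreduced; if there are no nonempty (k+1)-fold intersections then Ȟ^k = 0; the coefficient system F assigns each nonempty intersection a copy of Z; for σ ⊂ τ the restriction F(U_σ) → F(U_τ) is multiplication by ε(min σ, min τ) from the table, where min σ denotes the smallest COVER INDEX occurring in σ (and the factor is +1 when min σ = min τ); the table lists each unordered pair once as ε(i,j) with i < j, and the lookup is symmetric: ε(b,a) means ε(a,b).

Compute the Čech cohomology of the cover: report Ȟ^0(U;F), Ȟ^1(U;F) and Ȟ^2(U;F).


cover nerve:
  U12={q14,q20,q23} U13={q16,q20,q26} U14={q11,q15,q24,q26} U15={q13,q15,q25} U16={q12,q23,q25} U23={q9,q18,q20} U24={q2,q17,q21} U25={q1,q17,q18} U26={q21,q23,q31} U34={q4,q26,q29} U35={q18,q22,q28} U36={q6,q28,q29} U45={q15,q17,q19} U46={q10,q21,q29} U56={q5,q25,q28}
  U123={q20} U126={q23} U134={q26} U145={q15} U156={q25} U235={q18} U245={q17} U246={q21} U346={q29} U356={q28}
C dims 6,15,10; δ0: rk 6, SNF 1^5·2; δ1: rk 9, SNF 1^9
Ȟ^0: (6−6)−0=0 ⇒ 0
Ȟ^1: (15−9)−6=0 plus torsion [2] ⇒ Z/2
Ȟ^2: (10−0)−9=1 ⇒ Z

Ȟ^0(U;F) ≅ 0,  Ȟ^1(U;F) ≅ Z/2,  Ȟ^2(U;F) ≅ Z


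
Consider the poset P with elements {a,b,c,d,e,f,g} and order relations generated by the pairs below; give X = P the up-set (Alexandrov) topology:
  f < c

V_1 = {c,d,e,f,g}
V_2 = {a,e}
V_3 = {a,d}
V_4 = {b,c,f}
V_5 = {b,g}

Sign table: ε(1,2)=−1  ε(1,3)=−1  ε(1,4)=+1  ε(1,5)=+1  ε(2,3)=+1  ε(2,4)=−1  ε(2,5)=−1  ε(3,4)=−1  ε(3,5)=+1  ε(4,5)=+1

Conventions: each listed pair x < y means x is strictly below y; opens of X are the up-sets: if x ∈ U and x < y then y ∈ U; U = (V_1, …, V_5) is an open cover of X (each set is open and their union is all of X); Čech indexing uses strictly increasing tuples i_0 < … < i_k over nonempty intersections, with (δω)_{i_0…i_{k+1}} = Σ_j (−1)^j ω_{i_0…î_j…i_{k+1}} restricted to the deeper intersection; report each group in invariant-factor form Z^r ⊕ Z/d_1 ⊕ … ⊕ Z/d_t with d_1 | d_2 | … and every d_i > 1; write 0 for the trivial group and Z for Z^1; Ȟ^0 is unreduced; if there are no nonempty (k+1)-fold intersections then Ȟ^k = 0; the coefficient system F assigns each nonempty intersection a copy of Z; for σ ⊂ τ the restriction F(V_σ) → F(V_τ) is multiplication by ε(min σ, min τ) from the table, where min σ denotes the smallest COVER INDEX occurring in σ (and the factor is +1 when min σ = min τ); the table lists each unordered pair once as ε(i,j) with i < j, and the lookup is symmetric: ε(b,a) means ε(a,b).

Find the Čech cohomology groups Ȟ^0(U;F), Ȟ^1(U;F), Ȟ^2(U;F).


intersection data:
  V12={e} V13={d} V14={c,f} V15={g} V23={a} V45={b}
C dims 5,6; δ0: rk 4, SNF 1^4
Ȟ^0 = (5 − 4) − 0 = 1, so Ȟ^0 ≅ Z
Ȟ^1 = (6 − 0) − 4 = 2, so Ȟ^1 ≅ Z^2
Ȟ^2 = (0 − 0) − 0 = 0, so Ȟ^2 ≅ 0

Ȟ^0(U;F) ≅ Z,  Ȟ^1(U;F) ≅ Z^2,  Ȟ^2(U;F) ≅ 0


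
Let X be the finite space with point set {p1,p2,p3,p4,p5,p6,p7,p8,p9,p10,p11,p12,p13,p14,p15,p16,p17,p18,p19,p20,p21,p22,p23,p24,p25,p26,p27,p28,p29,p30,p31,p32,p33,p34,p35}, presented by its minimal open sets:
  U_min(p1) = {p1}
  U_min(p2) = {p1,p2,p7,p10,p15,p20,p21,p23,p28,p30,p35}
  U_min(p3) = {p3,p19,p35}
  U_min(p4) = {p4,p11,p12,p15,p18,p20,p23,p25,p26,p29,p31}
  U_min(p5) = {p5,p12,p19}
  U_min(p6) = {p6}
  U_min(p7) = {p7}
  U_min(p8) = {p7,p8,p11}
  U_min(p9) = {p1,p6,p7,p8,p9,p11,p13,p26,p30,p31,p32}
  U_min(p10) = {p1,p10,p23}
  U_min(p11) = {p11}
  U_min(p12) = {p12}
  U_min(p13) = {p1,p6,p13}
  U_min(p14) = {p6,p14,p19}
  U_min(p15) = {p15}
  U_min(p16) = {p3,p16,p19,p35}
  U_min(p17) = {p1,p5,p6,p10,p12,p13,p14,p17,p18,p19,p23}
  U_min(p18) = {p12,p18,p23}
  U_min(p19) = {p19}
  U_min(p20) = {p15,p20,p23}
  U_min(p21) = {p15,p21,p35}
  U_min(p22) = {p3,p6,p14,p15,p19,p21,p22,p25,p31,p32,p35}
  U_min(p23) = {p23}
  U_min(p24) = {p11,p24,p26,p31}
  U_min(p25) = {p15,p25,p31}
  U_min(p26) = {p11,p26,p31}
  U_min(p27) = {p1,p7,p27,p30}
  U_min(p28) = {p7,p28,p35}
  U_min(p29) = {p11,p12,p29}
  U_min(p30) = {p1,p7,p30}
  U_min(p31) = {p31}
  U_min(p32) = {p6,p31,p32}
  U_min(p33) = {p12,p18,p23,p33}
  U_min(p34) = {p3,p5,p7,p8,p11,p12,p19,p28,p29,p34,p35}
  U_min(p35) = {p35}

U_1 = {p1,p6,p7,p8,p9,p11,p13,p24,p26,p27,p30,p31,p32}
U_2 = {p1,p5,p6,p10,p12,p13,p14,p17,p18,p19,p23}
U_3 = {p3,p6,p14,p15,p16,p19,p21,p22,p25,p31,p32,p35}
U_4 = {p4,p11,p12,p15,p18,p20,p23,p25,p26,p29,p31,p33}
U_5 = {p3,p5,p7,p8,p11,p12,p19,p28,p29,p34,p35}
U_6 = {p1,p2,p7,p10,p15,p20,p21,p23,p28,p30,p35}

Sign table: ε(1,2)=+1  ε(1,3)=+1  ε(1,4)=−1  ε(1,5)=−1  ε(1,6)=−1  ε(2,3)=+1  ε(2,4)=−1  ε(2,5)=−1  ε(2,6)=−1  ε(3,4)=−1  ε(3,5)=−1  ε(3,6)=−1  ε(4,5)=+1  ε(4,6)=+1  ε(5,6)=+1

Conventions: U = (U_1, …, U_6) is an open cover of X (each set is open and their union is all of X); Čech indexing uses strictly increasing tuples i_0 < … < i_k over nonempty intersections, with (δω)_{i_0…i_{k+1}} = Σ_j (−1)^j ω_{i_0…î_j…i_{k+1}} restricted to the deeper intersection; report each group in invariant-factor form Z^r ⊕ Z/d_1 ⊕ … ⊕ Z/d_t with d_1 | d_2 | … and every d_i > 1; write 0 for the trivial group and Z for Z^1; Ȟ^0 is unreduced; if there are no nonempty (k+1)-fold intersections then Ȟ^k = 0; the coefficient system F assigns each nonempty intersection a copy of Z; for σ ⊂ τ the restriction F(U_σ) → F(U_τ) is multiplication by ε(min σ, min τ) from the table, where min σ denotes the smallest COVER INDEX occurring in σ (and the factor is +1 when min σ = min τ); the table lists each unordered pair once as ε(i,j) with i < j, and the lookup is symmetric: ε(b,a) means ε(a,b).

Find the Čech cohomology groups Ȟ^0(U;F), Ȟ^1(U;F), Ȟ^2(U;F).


Ȟ^0 ≅ Z,  Ȟ^1 ≅ 0,  Ȟ^2 ≅ Z/2

nerve simplices:
  U12={p1,p6,p13} U13={p6,p31,p32} U14={p11,p26,p31} U15={p7,p8,p11} U16={p1,p7,p30} U23={p6,p14,p19} U24={p12,p18,p23} U25={p5,p12,p19} U26={p1,p10,p23} U34={p15,p25,p31} U35={p3,p19,p35} U36={p15,p21,p35} U45={p11,p12,p29} U46={p15,p20,p23} U56={p7,p28,p35}
  U123={p6} U126={p1} U134={p31} U145={p11} U156={p7} U235={p19} U245={p12} U246={p23} U346={p15} U356={p35}
C dims 6,15,10; δ0: rk 5, SNF 1^5; δ1: rk 10, SNF 1^9·2
degree 0: 6−5−0 = 1 → Ȟ^0 ≅ Z
degree 1: 15−10−5 = 0 → Ȟ^1 ≅ 0
degree 2: 10−0−10 = 0 plus torsion [2] → Ȟ^2 ≅ Z/2


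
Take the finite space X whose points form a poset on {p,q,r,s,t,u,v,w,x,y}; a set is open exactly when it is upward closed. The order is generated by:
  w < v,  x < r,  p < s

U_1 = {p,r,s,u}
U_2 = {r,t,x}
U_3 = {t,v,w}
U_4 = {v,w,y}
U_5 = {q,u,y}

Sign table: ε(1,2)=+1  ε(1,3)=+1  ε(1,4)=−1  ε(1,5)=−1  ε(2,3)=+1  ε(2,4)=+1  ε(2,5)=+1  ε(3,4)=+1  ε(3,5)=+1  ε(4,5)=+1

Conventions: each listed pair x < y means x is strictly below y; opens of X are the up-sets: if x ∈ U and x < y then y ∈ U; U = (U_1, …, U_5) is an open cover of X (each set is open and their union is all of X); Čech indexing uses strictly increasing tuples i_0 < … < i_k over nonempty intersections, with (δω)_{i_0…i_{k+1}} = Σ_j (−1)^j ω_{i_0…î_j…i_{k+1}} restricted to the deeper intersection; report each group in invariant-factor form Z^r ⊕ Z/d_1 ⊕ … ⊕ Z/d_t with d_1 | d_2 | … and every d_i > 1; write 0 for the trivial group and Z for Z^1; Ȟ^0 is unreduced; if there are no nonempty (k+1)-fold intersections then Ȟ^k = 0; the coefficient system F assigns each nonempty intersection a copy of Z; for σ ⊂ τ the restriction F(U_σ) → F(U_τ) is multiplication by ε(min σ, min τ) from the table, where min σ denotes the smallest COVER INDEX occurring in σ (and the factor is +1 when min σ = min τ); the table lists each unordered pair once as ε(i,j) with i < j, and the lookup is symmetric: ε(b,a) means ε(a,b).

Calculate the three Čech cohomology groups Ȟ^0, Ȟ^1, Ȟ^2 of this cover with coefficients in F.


Ȟ^0 = 0; Ȟ^1 = Z/2; Ȟ^2 = 0

nerve simplices:
  U12={r} U15={u} U23={t} U34={v,w} U45={y}
C dims 5,5; δ0: rk 5, SNF 1^4·2
degree 0: 5−5−0 = 0 → Ȟ^0 ≅ 0
degree 1: 5−0−5 = 0 plus torsion [2] → Ȟ^1 ≅ Z/2
degree 2: 0−0−0 = 0 → Ȟ^2 ≅ 0


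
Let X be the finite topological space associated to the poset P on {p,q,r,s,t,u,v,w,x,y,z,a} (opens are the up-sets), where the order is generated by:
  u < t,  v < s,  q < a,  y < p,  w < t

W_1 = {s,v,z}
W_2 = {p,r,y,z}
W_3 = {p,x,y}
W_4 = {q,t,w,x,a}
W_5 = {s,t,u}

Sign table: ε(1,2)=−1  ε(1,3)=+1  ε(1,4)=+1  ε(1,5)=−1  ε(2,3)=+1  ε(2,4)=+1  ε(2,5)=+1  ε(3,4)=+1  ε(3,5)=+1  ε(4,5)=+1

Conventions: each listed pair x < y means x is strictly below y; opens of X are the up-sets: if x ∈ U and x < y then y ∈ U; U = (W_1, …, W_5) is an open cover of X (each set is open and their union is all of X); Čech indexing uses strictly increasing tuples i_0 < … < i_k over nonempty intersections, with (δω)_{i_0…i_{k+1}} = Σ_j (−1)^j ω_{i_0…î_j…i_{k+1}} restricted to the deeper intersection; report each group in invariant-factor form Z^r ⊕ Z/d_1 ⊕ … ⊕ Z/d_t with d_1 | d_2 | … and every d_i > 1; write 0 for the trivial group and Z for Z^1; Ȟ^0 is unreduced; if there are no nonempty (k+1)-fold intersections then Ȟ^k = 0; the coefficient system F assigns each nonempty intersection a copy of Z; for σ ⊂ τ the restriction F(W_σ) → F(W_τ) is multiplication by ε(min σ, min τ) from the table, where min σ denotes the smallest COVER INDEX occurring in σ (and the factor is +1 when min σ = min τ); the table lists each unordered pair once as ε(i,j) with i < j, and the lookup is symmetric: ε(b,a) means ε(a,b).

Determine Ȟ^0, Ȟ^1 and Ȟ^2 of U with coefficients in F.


nonempty intersections:
  W12={z} W15={s} W23={p,y} W34={x} W45={t}
C dims 5,5; δ0: rk 4, SNF 1^4
Ȟ^0: (5−4)−0=1 ⇒ Z
Ȟ^1: (5−0)−4=1 ⇒ Z
Ȟ^2: (0−0)−0=0 ⇒ 0

Ȟ^0(U;F) ≅ Z,  Ȟ^1(U;F) ≅ Z,  Ȟ^2(U;F) ≅ 0


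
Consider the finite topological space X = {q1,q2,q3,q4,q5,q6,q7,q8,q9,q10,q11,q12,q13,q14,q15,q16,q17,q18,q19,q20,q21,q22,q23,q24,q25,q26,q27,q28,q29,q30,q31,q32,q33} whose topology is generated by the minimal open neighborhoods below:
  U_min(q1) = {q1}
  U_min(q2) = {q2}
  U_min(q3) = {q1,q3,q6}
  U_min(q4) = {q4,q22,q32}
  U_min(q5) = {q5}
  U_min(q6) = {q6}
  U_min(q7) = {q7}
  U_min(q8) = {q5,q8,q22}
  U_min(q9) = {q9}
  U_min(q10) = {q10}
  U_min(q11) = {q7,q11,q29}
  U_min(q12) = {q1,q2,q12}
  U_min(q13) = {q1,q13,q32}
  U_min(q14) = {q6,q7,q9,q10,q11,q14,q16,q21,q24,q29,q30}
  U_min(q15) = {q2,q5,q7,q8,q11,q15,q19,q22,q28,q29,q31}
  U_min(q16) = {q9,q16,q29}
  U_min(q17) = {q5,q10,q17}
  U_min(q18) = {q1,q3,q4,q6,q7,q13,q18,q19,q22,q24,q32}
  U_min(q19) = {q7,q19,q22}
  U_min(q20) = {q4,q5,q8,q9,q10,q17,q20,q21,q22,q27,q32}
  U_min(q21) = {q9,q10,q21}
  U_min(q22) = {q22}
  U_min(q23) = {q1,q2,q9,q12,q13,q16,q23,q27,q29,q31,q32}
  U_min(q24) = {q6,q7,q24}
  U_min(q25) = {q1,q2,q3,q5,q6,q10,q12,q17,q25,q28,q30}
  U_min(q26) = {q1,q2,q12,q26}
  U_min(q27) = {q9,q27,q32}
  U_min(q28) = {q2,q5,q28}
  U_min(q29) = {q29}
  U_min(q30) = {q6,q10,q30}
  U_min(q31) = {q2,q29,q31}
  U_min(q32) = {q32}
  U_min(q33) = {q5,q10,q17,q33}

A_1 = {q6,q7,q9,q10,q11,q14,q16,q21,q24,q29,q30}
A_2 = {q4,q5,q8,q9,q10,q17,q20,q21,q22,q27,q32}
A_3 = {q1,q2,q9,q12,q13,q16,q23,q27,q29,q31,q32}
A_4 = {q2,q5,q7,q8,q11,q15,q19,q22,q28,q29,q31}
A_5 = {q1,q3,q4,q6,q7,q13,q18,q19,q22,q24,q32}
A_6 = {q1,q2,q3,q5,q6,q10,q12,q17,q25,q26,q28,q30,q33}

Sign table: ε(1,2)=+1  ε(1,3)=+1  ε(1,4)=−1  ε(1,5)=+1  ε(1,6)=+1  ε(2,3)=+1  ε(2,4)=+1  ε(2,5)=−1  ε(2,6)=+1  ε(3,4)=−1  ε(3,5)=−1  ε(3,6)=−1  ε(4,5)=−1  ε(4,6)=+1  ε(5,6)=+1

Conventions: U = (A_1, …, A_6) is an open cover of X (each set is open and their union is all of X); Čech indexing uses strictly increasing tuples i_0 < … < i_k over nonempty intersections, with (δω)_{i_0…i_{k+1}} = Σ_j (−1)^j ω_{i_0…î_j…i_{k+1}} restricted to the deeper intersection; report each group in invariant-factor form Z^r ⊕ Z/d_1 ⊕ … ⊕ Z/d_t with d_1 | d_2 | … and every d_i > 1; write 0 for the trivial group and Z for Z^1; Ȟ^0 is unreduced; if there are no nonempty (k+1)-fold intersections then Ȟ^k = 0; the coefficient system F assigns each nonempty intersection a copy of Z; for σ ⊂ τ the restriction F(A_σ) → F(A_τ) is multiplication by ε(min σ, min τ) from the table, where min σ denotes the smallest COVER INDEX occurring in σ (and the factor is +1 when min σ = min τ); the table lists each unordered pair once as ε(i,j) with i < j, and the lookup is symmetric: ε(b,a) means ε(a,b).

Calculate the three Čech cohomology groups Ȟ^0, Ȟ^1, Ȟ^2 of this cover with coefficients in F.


nerve simplices:
  A12={q9,q10,q21} A13={q9,q16,q29} A14={q7,q11,q29} A15={q6,q7,q24} A16={q6,q10,q30} A23={q9,q27,q32} A24={q5,q8,q22} A25={q4,q22,q32} A26={q5,q10,q17} A34={q2,q29,q31} A35={q1,q13,q32} A36={q1,q2,q12} A45={q7,q19,q22} A46={q2,q5,q28} A56={q1,q3,q6}
  A123={q9} A126={q10} A134={q29} A145={q7} A156={q6} A235={q32} A245={q22} A246={q5} A346={q2} A356={q1}
C dims 6,15,10; δ0: rk 6, SNF 1^5·2; δ1: rk 9, SNF 1^9
degree 0: 6−6−0 = 0 → Ȟ^0 ≅ 0
degree 1: 15−9−6 = 0 plus torsion [2] → Ȟ^1 ≅ Z/2
degree 2: 10−0−9 = 1 → Ȟ^2 ≅ Z

Ȟ^0 ≅ 0, Ȟ^1 ≅ Z/2 and Ȟ^2 ≅ Z


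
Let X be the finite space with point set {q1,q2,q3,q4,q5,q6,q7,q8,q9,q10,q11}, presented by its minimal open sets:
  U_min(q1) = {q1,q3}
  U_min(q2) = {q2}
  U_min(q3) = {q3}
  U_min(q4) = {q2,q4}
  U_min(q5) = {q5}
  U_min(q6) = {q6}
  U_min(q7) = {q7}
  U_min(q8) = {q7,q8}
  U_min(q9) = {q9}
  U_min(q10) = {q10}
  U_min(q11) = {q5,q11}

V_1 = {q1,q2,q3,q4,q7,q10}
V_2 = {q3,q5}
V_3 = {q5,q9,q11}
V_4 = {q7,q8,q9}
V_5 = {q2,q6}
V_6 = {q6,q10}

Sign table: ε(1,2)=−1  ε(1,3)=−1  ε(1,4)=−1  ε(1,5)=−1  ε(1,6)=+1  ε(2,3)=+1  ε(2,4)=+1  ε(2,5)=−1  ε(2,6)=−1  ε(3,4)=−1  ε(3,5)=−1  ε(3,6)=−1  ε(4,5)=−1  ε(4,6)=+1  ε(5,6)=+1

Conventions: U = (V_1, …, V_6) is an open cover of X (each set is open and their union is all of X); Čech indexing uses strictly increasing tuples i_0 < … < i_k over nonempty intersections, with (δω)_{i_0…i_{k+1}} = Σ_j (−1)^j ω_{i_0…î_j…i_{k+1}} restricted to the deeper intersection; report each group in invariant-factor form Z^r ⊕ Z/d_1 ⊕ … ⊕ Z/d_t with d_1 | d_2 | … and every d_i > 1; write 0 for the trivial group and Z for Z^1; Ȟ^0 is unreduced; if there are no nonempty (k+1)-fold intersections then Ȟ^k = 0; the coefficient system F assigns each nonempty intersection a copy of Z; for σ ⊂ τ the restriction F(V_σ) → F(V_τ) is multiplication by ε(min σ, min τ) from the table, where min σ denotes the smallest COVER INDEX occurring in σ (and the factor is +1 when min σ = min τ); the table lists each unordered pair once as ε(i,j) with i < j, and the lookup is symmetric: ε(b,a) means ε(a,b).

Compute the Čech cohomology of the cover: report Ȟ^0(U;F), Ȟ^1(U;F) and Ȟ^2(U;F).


Ȟ^0 ≅ 0,  Ȟ^1 ≅ Z ⊕ Z/2,  Ȟ^2 ≅ 0

intersection data:
  V12={q3} V14={q7} V15={q2} V16={q10} V23={q5} V34={q9} V56={q6}
C dims 6,7; δ0: rk 6, SNF 1^5·2
Ȟ^0 = (6 − 6) − 0 = 0, so Ȟ^0 ≅ 0
Ȟ^1 = (7 − 0) − 6 = 1 plus torsion [2], so Ȟ^1 ≅ Z ⊕ Z/2
Ȟ^2 = (0 − 0) − 0 = 0, so Ȟ^2 ≅ 0


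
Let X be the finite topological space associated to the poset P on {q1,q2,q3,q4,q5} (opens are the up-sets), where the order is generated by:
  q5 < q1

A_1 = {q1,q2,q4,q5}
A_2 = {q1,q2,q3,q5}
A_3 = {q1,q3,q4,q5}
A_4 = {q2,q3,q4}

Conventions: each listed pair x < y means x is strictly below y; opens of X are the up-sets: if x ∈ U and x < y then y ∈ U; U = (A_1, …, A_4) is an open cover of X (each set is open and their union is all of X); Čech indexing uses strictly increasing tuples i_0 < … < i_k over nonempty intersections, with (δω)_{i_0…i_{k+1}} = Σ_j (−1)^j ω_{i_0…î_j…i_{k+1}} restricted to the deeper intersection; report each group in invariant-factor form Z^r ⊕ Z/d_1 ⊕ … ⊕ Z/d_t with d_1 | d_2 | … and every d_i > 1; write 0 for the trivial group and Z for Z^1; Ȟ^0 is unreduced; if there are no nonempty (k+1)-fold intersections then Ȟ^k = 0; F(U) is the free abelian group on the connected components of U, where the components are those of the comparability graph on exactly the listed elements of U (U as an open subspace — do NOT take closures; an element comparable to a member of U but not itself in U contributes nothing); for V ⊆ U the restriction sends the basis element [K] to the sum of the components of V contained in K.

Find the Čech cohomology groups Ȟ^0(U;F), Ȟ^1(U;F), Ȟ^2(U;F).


Ȟ^0 ≅ Z^4; Ȟ^1 ≅ 0; Ȟ^2 ≅ 0

nonempty overlaps:
  A12={q1,q2,q5} A13={q1,q4,q5} A14={q2,q4} A23={q1,q3,q5} A24={q2,q3} A34={q3,q4}
  A123={q1,q5} A124={q2} A134={q4} A234={q3}
components per intersection:
  A1: {q1,q5} {q2} {q4}
  A2: {q1,q5} {q2} {q3}
  A3: {q1,q5} {q3} {q4}
  A4: {q2} {q3} {q4}
  A12: {q1,q5} {q2}
  A13: {q1,q5} {q4}
  A14: {q2} {q4}
  A23: {q1,q5} {q3}
  A24: {q2} {q3}
  A34: {q3} {q4}
  A123: {q1,q5}
  A124: {q2}
  A134: {q4}
  A234: {q3}
C dims 12,12,4; δ0: rk 8, SNF 1^8; δ1: rk 4, SNF 1^4
degree 0: 12−8−0 = 4 → Ȟ^0 ≅ Z^4
degree 1: 12−4−8 = 0 → Ȟ^1 ≅ 0
degree 2: 4−0−4 = 0 → Ȟ^2 ≅ 0


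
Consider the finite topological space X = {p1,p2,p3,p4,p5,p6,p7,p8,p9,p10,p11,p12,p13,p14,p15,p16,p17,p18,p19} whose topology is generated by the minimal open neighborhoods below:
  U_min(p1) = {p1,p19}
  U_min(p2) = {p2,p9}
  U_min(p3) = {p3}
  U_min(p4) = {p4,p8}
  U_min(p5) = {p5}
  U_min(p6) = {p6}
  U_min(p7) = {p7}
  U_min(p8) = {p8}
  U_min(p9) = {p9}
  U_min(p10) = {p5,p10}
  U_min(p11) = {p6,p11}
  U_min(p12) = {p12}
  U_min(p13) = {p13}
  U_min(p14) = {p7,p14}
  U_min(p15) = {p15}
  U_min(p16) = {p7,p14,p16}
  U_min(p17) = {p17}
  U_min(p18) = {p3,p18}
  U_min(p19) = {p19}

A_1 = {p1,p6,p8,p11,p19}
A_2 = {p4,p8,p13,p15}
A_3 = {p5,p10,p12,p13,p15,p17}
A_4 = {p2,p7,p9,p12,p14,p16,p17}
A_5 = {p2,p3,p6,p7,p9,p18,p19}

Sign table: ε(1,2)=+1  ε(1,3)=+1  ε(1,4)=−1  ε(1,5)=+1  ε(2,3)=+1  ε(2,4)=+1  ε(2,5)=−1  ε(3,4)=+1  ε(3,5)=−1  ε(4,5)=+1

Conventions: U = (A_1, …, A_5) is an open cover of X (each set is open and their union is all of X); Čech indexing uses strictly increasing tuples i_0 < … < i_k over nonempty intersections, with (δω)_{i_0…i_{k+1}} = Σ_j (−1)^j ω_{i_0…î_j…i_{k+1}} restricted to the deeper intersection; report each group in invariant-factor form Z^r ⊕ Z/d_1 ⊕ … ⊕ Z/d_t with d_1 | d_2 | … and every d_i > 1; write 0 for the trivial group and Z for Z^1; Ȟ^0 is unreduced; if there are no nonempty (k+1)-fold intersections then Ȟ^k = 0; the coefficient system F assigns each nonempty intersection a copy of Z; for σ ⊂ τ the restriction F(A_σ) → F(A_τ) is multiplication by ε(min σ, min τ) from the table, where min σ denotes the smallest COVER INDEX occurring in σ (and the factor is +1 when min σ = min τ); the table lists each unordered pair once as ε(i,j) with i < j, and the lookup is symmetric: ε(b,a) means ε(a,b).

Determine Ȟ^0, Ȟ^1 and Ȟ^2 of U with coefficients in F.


Ȟ^0 = Z; Ȟ^1 = Z; Ȟ^2 = 0

nerve simplices:
  A12={p8} A15={p6,p19} A23={p13,p15} A34={p12,p17} A45={p2,p7,p9}
C dims 5,5; δ0: rk 4, SNF 1^4
degree 0: 5−4−0 = 1 → Ȟ^0 ≅ Z
degree 1: 5−0−4 = 1 → Ȟ^1 ≅ Z
degree 2: 0−0−0 = 0 → Ȟ^2 ≅ 0
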